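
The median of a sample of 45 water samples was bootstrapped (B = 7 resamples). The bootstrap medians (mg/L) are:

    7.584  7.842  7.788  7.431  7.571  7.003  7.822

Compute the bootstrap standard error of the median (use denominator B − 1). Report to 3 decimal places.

SE* = 0.296

Bootstrap SE is the standard deviation of the 7 replicate medians.
Mean of replicates: (7.584 + 7.842 + 7.788 + 7.431 + 7.571 + 7.003 + 7.822) / 7 = 53.0410 / 7 = 7.5773
Sum of squared deviations: (+0.0067)² + (+0.2647)² + (+0.2107)² + (−0.1463)² + (−0.0063)² + (−0.5743)² + (+0.2447)² = 0.5256
Variance = 0.5256 / 6 = 0.0876
SE* = √0.0876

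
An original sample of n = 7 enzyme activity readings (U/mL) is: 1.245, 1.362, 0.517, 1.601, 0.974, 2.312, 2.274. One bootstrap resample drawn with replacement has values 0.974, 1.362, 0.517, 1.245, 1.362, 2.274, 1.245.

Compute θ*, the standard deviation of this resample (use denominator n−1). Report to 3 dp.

Mean = 1.2827; sum of squared deviations = 1.6797
s² = 1.6797 / 6 = 0.2799
s = √0.2799 = 0.529

θ* = 0.529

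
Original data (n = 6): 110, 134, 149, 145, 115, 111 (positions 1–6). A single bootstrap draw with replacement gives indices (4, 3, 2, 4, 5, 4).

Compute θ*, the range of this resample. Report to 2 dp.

θ* = 34.00

Resample values: 145, 149, 134, 145, 115, 145.
Range = 149 − 115 = 34.00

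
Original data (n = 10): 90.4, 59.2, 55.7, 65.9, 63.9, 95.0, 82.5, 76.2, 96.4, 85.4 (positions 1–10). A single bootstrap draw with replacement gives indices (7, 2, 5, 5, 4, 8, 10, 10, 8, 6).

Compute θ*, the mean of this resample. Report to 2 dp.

Resample values: 82.5, 59.2, 63.9, 63.9, 65.9, 76.2, 85.4, 85.4, 76.2, 95.0.
Mean = (82.5 + 59.2 + 63.9 + 63.9 + 65.9 + 76.2 + 85.4 + 85.4 + 76.2 + 95.0) / 10 = 753.60 / 10 = 75.36

θ* = 75.36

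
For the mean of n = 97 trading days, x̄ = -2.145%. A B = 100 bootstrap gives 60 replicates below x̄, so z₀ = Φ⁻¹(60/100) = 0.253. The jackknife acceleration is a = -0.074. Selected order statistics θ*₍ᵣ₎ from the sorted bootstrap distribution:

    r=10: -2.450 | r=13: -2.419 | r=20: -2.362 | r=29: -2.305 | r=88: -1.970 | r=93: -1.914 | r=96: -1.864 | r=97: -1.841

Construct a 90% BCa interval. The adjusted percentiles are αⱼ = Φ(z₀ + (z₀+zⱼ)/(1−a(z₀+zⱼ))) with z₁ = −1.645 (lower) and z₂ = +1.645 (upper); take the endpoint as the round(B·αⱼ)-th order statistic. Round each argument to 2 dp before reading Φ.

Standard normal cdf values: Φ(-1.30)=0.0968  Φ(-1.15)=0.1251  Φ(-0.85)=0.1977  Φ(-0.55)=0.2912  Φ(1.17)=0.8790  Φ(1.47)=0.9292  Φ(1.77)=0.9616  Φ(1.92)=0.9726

Lower: z₀ + z₁ = 0.253 + (-1.645) = -1.392; 1 − a(z₀+z₁) = 1 − (-0.074)(-1.392) = 0.8970; argument = 0.253 + (-1.392)/0.8970 = -1.2989 → -1.30.
α₁ = Φ(-1.30) = 0.0968; rank = round(100 × 0.0968) = 10; θ*₍10₎ = -2.450.
Upper: z₀ + z₂ = 1.898; 1 − a(z₀+z₂) = 1.1405; argument = 1.9173 → 1.92; α₂ = 0.9726; rank = 97; θ*₍97₎ = -1.841.

(-2.450, -1.841)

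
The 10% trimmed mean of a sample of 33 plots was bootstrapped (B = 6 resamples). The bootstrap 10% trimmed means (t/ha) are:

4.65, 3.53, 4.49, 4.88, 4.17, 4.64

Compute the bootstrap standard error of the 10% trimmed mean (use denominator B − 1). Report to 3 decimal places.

SE* = 0.483

Bootstrap SE is the standard deviation of the 6 replicate 10% trimmed means.
Mean of replicates: (4.65 + 3.53 + 4.49 + 4.88 + 4.17 + 4.64) / 6 = 26.3600 / 6 = 4.3933
Sum of squared deviations: (+0.2567)² + (−0.8633)² + (+0.0967)² + (+0.4867)² + (−0.2233)² + (+0.2467)² = 1.1681
Variance = 1.1681 / 5 = 0.2336
SE* = √0.2336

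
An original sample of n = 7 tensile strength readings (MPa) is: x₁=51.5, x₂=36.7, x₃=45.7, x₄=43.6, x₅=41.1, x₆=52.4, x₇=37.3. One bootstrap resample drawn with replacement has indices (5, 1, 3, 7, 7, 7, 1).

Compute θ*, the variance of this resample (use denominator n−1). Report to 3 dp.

Resample values: 41.1, 51.5, 45.7, 37.3, 37.3, 37.3, 51.5.
Mean = 43.1000; sum of squared deviations = 252.8000
s² = 252.8000 / 6 = 42.1333

θ* = 42.133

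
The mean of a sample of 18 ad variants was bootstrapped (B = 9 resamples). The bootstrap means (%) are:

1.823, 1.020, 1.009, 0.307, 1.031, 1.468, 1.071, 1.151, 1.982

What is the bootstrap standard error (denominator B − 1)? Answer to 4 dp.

Bootstrap SE is the standard deviation of the 9 replicate means.
Mean of replicates: (1.823 + 1.020 + 1.009 + 0.307 + 1.031 + 1.468 + 1.071 + 1.151 + 1.982) / 9 = 10.86200 / 9 = 1.20689
Sum of squared deviations: (+0.61611)² + (−0.18689)² + (−0.19789)² + (−0.89989)² + (−0.17589)² + (+0.26111)² + (−0.13589)² + (−0.05589)² + (+0.77511)² = 1.98498
Variance = 1.98498 / 8 = 0.24812
SE* = √0.24812

SE* = 0.4981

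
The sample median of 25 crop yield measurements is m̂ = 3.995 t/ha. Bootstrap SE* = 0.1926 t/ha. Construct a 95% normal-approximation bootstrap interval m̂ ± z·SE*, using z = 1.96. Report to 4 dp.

Margin = 1.96 × 0.1926 = 0.37750
Interval: 3.995 ± 0.37750

(3.6175, 4.3725)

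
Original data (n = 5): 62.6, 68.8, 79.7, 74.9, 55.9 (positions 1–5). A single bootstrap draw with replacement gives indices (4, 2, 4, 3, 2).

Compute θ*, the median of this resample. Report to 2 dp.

θ* = 74.90

Resample values: 74.9, 68.8, 74.9, 79.7, 68.8.
Sorted: 68.8, 68.8, 74.9, 74.9, 79.7
Median = middle value = 74.90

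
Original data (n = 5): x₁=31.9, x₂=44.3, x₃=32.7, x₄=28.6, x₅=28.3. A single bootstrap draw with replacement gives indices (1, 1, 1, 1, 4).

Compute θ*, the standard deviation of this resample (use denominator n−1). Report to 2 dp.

Resample values: 31.9, 31.9, 31.9, 31.9, 28.6.
Mean = 31.2400; sum of squared deviations = 8.7120
s² = 8.7120 / 4 = 2.1780
s = √2.1780 = 1.48

θ* = 1.48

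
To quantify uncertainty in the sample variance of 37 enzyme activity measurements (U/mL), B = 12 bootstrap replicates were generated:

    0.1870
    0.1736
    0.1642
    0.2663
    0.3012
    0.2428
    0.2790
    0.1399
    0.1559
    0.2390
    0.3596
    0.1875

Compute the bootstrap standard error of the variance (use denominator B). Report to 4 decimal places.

SE* = 0.0647

Bootstrap SE is the standard deviation of the 12 replicate variances.
Mean of replicates: (0.1870 + 0.1736 + 0.1642 + 0.2663 + 0.3012 + 0.2428 + 0.2790 + 0.1399 + 0.1559 + 0.2390 + 0.3596 + 0.1875) / 12 = 2.69600 / 12 = 0.22467
Sum of squared deviations: (−0.03767)² + (−0.05107)² + (−0.06047)² + (+0.04163)² + (+0.07653)² + (+0.01813)² + (+0.05433)² + (−0.08477)² + (−0.06877)² + (+0.01433)² + (+0.13493)² + (−0.03717)² = 0.05026
Variance = 0.05026 / 12 = 0.00419
SE* = √0.00419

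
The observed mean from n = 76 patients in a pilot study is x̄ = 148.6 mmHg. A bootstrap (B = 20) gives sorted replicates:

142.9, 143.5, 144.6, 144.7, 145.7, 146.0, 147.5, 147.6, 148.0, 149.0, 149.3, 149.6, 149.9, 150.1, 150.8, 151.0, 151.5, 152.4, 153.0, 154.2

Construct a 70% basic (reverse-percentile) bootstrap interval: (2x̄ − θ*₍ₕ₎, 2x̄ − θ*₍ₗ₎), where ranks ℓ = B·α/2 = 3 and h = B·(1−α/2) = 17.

(145.7, 152.6)

Percentile endpoints at ranks 3 and 17: θ*₍3₎ = 144.6, θ*₍17₎ = 151.5.
Basic interval reflects these around x̄:
  lower = 2 × 148.6 − 151.5 = 145.7
  upper = 2 × 148.6 − 144.6 = 152.6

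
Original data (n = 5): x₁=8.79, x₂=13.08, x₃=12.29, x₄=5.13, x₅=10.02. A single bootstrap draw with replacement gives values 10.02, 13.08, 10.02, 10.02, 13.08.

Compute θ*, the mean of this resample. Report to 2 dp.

θ* = 11.24

Mean = (10.02 + 13.08 + 10.02 + 10.02 + 13.08) / 5 = 56.220 / 5 = 11.24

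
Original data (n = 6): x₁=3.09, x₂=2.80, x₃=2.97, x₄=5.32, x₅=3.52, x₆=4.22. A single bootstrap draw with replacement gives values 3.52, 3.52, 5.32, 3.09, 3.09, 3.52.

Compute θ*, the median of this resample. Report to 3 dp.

θ* = 3.520

Sorted: 3.09, 3.09, 3.52, 3.52, 3.52, 5.32
Median = average of the two middle values = 3.520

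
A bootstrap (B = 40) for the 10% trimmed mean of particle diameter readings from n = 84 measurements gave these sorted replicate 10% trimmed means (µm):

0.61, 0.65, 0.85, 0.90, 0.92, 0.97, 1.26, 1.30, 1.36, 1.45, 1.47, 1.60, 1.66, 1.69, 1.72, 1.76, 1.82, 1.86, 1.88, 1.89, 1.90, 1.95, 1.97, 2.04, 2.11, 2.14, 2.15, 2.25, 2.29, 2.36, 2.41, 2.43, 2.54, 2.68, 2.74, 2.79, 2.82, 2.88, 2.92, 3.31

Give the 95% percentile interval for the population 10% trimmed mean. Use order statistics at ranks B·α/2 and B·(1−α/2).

α = 0.05; lower rank = 40 × 0.025 = 1; upper rank = 40 × 0.975 = 39.
The 1st smallest replicate is 0.61; the 39th is 2.92.

(0.61, 2.92)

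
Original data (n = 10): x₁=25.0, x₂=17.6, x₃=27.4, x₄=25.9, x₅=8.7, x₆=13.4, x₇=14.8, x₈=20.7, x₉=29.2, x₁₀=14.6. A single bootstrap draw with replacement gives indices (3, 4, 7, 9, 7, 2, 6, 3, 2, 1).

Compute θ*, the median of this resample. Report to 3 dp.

Resample values: 27.4, 25.9, 14.8, 29.2, 14.8, 17.6, 13.4, 27.4, 17.6, 25.0.
Sorted: 13.4, 14.8, 14.8, 17.6, 17.6, 25.0, 25.9, 27.4, 27.4, 29.2
Median = average of the two middle values = 21.300

θ* = 21.300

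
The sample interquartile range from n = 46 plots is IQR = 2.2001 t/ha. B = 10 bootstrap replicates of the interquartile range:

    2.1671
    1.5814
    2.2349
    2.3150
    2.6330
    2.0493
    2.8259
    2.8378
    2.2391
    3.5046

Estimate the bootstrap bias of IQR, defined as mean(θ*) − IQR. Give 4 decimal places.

bias = +0.2387

mean(θ*) = (2.1671 + 1.5814 + 2.2349 + 2.3150 + 2.6330 + 2.0493 + 2.8259 + 2.8378 + 2.2391 + 3.5046) / 10 = 2.43881
bias = 2.43881 − 2.2001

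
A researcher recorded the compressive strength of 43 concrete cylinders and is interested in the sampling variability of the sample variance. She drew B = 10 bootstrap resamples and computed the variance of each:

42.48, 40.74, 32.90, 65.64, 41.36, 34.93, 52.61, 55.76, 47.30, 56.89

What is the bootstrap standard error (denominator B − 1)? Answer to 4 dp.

Bootstrap SE is the standard deviation of the 10 replicate variances.
Mean of replicates: (42.48 + 40.74 + 32.90 + 65.64 + 41.36 + 34.93 + 52.61 + 55.76 + 47.30 + 56.89) / 10 = 470.61000 / 10 = 47.06100
Sum of squared deviations: (−4.58100)² + (−6.32100)² + (−14.16100)² + (+18.57900)² + (−5.70100)² + (−12.13100)² + (+5.54900)² + (+8.69900)² + (+0.23900)² + (+9.82900)² = 989.44669
Variance = 989.44669 / 9 = 109.93852
SE* = √109.93852

SE* = 10.4852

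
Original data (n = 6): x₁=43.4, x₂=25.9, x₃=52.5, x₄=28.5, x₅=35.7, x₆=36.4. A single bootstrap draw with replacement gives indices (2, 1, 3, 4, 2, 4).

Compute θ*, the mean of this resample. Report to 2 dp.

Resample values: 25.9, 43.4, 52.5, 28.5, 25.9, 28.5.
Mean = (25.9 + 43.4 + 52.5 + 28.5 + 25.9 + 28.5) / 6 = 204.70 / 6 = 34.12

θ* = 34.12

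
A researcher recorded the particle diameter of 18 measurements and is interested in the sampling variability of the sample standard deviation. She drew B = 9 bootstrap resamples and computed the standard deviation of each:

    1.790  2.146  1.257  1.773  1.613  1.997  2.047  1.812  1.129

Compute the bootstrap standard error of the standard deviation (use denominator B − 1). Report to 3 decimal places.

SE* = 0.346

Bootstrap SE is the standard deviation of the 9 replicate standard deviations.
Mean of replicates: (1.790 + 2.146 + 1.257 + 1.773 + 1.613 + 1.997 + 2.047 + 1.812 + 1.129) / 9 = 15.5640 / 9 = 1.7293
Sum of squared deviations: (+0.0607)² + (+0.4167)² + (−0.4723)² + (+0.0437)² + (−0.1163)² + (+0.2677)² + (+0.3177)² + (+0.0827)² + (−0.6003)² = 0.9556
Variance = 0.9556 / 8 = 0.1195
SE* = √0.1195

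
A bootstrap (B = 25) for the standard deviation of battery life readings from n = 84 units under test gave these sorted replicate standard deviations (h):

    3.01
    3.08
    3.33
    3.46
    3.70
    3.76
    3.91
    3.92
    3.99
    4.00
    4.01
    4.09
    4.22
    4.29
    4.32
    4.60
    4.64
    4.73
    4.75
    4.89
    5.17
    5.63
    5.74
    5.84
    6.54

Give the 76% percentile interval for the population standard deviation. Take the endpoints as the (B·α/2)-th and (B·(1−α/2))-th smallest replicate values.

(3.33, 5.63)

α = 0.24; lower rank = 25 × 0.120 = 3; upper rank = 25 × 0.880 = 22.
The 3rd smallest replicate is 3.33; the 22nd is 5.63.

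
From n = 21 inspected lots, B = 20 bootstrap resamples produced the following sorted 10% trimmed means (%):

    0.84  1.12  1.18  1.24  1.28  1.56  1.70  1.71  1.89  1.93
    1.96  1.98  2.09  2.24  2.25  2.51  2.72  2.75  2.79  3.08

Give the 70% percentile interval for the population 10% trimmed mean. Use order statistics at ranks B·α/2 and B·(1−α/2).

(1.18, 2.72)

α = 0.30; lower rank = 20 × 0.150 = 3; upper rank = 20 × 0.850 = 17.
The 3rd smallest replicate is 1.18; the 17th is 2.72.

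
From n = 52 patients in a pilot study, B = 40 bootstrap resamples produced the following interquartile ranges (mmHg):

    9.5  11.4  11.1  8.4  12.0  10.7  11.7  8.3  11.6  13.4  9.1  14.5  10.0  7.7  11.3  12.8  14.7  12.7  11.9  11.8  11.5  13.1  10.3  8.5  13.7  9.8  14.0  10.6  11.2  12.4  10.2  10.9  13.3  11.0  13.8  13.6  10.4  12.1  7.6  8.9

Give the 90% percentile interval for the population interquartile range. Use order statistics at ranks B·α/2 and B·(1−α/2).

(7.7, 14.0)

Sorted replicates: 7.6, 7.7, 8.3, 8.4, 8.5, 8.9, 9.1, 9.5, 9.8, 10.0, 10.2, 10.3, 10.4, 10.6, 10.7, 10.9, 11.0, 11.1, 11.2, 11.3, 11.4, 11.5, 11.6, 11.7, 11.8, 11.9, 12.0, 12.1, 12.4, 12.7, 12.8, 13.1, 13.3, 13.4, 13.6, 13.7, 13.8, 14.0, 14.5, 14.7
α = 0.10; lower rank = 40 × 0.050 = 2; upper rank = 40 × 0.950 = 38.
The 2nd smallest replicate is 7.7; the 38th is 14.0.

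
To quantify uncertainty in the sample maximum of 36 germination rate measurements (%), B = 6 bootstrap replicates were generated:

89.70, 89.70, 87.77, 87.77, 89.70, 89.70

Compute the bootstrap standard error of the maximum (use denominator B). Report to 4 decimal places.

SE* = 0.9098

Bootstrap SE is the standard deviation of the 6 replicate maximums.
Mean of replicates: (89.70 + 89.70 + 87.77 + 87.77 + 89.70 + 89.70) / 6 = 534.34000 / 6 = 89.05667
Sum of squared deviations: (+0.64333)² + (+0.64333)² + (−1.28667)² + (−1.28667)² + (+0.64333)² + (+0.64333)² = 4.96653
Variance = 4.96653 / 6 = 0.82776
SE* = √0.82776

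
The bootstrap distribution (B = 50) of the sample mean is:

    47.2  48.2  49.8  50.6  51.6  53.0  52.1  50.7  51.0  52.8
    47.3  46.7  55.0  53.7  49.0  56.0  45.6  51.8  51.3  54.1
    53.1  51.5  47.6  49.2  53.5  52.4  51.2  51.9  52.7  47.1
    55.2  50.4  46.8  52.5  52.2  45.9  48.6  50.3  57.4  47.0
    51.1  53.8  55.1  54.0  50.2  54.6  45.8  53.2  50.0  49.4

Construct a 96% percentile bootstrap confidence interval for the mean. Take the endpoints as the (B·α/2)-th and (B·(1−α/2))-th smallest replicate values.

Sorted replicates: 45.6, 45.8, 45.9, 46.7, 46.8, 47.0, 47.1, 47.2, 47.3, 47.6, 48.2, 48.6, 49.0, 49.2, 49.4, 49.8, 50.0, 50.2, 50.3, 50.4, 50.6, 50.7, 51.0, 51.1, 51.2, 51.3, 51.5, 51.6, 51.8, 51.9, 52.1, 52.2, 52.4, 52.5, 52.7, 52.8, 53.0, 53.1, 53.2, 53.5, 53.7, 53.8, 54.0, 54.1, 54.6, 55.0, 55.1, 55.2, 56.0, 57.4
α = 0.04; lower rank = 50 × 0.020 = 1; upper rank = 50 × 0.980 = 49.
The 1st smallest replicate is 45.6; the 49th is 56.0.

(45.6, 56.0)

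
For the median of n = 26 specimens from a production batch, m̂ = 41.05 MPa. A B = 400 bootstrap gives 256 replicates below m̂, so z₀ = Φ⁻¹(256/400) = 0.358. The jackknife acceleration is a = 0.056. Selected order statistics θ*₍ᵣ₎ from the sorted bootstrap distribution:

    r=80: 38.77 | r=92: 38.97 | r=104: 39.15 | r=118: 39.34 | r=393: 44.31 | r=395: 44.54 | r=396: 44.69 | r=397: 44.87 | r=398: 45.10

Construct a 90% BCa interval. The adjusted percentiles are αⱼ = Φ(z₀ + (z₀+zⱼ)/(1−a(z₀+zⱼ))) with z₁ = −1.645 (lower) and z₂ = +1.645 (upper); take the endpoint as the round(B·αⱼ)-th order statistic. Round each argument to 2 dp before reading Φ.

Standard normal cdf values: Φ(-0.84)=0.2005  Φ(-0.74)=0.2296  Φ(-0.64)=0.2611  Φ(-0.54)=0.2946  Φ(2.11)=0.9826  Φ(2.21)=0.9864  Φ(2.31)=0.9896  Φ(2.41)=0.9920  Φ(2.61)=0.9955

Lower: z₀ + z₁ = 0.358 + (-1.645) = -1.287; 1 − a(z₀+z₁) = 1 − (0.056)(-1.287) = 1.0721; argument = 0.358 + (-1.287)/1.0721 = -0.8425 → -0.84.
α₁ = Φ(-0.84) = 0.2005; rank = round(400 × 0.2005) = 80; θ*₍80₎ = 38.77.
Upper: z₀ + z₂ = 2.003; 1 − a(z₀+z₂) = 0.8878; argument = 2.6141 → 2.61; α₂ = 0.9955; rank = 398; θ*₍398₎ = 45.10.

(38.77, 45.10)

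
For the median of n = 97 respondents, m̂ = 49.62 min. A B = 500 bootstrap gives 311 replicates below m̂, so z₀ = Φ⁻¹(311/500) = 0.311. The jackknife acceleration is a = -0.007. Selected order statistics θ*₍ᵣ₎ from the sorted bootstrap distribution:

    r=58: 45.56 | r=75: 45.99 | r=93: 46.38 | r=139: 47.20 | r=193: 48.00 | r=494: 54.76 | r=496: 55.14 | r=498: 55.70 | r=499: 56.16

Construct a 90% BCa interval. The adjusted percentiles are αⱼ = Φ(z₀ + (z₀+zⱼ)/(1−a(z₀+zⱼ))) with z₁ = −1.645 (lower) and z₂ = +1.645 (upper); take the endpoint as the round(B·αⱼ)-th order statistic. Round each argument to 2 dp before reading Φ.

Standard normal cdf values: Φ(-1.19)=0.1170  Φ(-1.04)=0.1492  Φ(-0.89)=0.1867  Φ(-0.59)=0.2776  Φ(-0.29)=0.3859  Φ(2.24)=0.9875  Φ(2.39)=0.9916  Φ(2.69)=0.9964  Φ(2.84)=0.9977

Lower: z₀ + z₁ = 0.311 + (-1.645) = -1.334; 1 − a(z₀+z₁) = 1 − (-0.007)(-1.334) = 0.9907; argument = 0.311 + (-1.334)/0.9907 = -1.0356 → -1.04.
α₁ = Φ(-1.04) = 0.1492; rank = round(500 × 0.1492) = 75; θ*₍75₎ = 45.99.
Upper: z₀ + z₂ = 1.956; 1 − a(z₀+z₂) = 1.0137; argument = 2.2406 → 2.24; α₂ = 0.9875; rank = 494; θ*₍494₎ = 54.76.

(45.99, 54.76)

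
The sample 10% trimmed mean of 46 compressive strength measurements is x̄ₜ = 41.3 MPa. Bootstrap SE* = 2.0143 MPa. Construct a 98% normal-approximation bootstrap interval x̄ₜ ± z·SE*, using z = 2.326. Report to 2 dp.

(36.61, 45.99)

Margin = 2.326 × 2.0143 = 4.685
Interval: 41.3 ± 4.685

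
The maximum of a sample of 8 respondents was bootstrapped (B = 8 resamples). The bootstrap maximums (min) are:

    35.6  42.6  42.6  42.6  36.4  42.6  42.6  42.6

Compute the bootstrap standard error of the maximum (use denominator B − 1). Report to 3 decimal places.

SE* = 3.063

Bootstrap SE is the standard deviation of the 8 replicate maximums.
Mean of replicates: (35.6 + 42.6 + 42.6 + 42.6 + 36.4 + 42.6 + 42.6 + 42.6) / 8 = 327.6000 / 8 = 40.9500
Sum of squared deviations: (−5.3500)² + (+1.6500)² + (+1.6500)² + (+1.6500)² + (−4.5500)² + (+1.6500)² + (+1.6500)² + (+1.6500)² = 65.6600
Variance = 65.6600 / 7 = 9.3800
SE* = √9.3800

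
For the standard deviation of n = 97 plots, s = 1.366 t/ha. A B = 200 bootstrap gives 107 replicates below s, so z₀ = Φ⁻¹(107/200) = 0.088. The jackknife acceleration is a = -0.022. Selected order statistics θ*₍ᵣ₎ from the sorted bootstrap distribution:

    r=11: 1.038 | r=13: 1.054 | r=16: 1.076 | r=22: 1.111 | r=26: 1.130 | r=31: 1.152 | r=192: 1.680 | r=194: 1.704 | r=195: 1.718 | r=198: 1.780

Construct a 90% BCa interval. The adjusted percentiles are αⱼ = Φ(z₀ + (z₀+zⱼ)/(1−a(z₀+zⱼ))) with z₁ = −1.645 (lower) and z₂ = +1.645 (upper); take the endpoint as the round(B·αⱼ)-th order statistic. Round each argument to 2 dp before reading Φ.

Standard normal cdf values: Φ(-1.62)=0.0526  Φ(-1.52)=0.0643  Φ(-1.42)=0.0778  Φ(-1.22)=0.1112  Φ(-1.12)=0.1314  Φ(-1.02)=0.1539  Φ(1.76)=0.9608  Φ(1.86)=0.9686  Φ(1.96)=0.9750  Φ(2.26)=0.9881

Lower: z₀ + z₁ = 0.088 + (-1.645) = -1.557; 1 − a(z₀+z₁) = 1 − (-0.022)(-1.557) = 0.9657; argument = 0.088 + (-1.557)/0.9657 = -1.5242 → -1.52.
α₁ = Φ(-1.52) = 0.0643; rank = round(200 × 0.0643) = 13; θ*₍13₎ = 1.054.
Upper: z₀ + z₂ = 1.733; 1 − a(z₀+z₂) = 1.0381; argument = 1.7574 → 1.76; α₂ = 0.9608; rank = 192; θ*₍192₎ = 1.680.

(1.054, 1.680)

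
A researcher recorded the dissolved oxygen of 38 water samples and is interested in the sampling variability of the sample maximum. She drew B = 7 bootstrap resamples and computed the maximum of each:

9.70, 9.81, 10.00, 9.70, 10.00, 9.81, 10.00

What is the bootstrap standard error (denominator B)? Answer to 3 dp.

SE* = 0.128

Bootstrap SE is the standard deviation of the 7 replicate maximums.
Mean of replicates: (9.70 + 9.81 + 10.00 + 9.70 + 10.00 + 9.81 + 10.00) / 7 = 69.0200 / 7 = 9.8600
Sum of squared deviations: (−0.1600)² + (−0.0500)² + (+0.1400)² + (−0.1600)² + (+0.1400)² + (−0.0500)² + (+0.1400)² = 0.1150
Variance = 0.1150 / 7 = 0.0164
SE* = √0.0164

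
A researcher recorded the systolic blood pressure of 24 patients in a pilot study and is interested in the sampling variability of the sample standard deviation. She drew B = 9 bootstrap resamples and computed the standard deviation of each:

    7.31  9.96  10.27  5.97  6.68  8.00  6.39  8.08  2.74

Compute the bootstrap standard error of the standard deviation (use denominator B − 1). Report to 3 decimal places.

SE* = 2.257

Bootstrap SE is the standard deviation of the 9 replicate standard deviations.
Mean of replicates: (7.31 + 9.96 + 10.27 + 5.97 + 6.68 + 8.00 + 6.39 + 8.08 + 2.74) / 9 = 65.4000 / 9 = 7.2667
Sum of squared deviations: (+0.0433)² + (+2.6933)² + (+3.0033)² + (−1.2967)² + (−0.5867)² + (+0.7333)² + (−0.8767)² + (+0.8133)² + (−4.5267)² = 40.7600
Variance = 40.7600 / 8 = 5.0950
SE* = √5.0950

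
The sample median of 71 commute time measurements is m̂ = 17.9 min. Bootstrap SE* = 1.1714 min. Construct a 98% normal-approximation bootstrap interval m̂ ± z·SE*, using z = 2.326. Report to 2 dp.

(15.18, 20.62)

Margin = 2.326 × 1.1714 = 2.725
Interval: 17.9 ± 2.725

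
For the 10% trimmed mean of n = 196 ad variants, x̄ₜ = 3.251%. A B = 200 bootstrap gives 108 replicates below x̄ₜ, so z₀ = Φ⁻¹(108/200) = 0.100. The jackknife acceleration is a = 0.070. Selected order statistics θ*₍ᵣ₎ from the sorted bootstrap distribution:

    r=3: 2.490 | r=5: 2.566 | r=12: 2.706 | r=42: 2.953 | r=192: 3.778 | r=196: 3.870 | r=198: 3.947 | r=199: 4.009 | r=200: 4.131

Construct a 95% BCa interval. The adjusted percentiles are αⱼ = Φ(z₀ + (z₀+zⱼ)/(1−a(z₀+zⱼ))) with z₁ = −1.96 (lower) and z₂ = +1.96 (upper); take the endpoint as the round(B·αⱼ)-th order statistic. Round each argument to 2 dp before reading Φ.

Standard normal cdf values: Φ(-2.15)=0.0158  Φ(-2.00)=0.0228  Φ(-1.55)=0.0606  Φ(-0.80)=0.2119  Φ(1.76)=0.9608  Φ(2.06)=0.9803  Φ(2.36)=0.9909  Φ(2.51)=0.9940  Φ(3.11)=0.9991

(2.706, 4.009)

Lower: z₀ + z₁ = 0.100 + (-1.960) = -1.860; 1 − a(z₀+z₁) = 1 − (0.070)(-1.860) = 1.1302; argument = 0.100 + (-1.860)/1.1302 = -1.5457 → -1.55.
α₁ = Φ(-1.55) = 0.0606; rank = round(200 × 0.0606) = 12; θ*₍12₎ = 2.706.
Upper: z₀ + z₂ = 2.060; 1 − a(z₀+z₂) = 0.8558; argument = 2.5071 → 2.51; α₂ = 0.9940; rank = 199; θ*₍199₎ = 4.009.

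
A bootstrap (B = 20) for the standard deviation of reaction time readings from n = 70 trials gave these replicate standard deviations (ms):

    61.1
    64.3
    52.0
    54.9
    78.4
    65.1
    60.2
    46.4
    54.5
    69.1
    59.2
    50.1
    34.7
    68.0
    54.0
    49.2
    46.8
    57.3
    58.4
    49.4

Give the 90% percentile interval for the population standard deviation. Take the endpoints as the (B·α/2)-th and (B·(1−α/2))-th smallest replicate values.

(34.7, 69.1)

Sorted replicates: 34.7, 46.4, 46.8, 49.2, 49.4, 50.1, 52.0, 54.0, 54.5, 54.9, 57.3, 58.4, 59.2, 60.2, 61.1, 64.3, 65.1, 68.0, 69.1, 78.4
α = 0.10; lower rank = 20 × 0.050 = 1; upper rank = 20 × 0.950 = 19.
The 1st smallest replicate is 34.7; the 19th is 69.1.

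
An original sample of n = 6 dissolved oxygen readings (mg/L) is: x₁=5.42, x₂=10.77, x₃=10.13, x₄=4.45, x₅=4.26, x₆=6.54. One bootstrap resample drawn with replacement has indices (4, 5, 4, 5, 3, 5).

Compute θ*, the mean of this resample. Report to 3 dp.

Resample values: 4.45, 4.26, 4.45, 4.26, 10.13, 4.26.
Mean = (4.45 + 4.26 + 4.45 + 4.26 + 10.13 + 4.26) / 6 = 31.810 / 6 = 5.302

θ* = 5.302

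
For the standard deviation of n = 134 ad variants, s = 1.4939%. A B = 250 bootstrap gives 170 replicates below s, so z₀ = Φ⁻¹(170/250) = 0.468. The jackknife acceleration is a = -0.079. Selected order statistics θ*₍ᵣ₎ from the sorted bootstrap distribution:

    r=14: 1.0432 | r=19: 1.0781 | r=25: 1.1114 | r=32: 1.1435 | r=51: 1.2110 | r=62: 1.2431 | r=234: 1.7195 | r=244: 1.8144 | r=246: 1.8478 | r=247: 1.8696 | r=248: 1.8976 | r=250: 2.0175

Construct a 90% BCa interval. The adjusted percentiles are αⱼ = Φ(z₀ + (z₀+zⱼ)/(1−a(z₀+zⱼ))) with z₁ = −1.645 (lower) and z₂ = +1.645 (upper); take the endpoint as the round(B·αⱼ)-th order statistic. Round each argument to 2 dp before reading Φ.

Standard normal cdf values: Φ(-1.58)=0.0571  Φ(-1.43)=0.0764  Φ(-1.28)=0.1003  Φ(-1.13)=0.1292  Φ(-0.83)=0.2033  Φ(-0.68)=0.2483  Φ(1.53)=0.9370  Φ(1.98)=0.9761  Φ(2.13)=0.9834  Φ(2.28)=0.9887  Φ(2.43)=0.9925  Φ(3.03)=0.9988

(1.2110, 1.8696)

Lower: z₀ + z₁ = 0.468 + (-1.645) = -1.177; 1 − a(z₀+z₁) = 1 − (-0.079)(-1.177) = 0.9070; argument = 0.468 + (-1.177)/0.9070 = -0.8297 → -0.83.
α₁ = Φ(-0.83) = 0.2033; rank = round(250 × 0.2033) = 51; θ*₍51₎ = 1.2110.
Upper: z₀ + z₂ = 2.113; 1 − a(z₀+z₂) = 1.1669; argument = 2.2787 → 2.28; α₂ = 0.9887; rank = 247; θ*₍247₎ = 1.8696.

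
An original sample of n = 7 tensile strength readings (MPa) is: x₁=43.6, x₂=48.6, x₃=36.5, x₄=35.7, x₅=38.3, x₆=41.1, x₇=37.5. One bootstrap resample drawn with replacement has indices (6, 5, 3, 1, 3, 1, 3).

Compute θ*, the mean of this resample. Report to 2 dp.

Resample values: 41.1, 38.3, 36.5, 43.6, 36.5, 43.6, 36.5.
Mean = (41.1 + 38.3 + 36.5 + 43.6 + 36.5 + 43.6 + 36.5) / 7 = 276.10 / 7 = 39.44

θ* = 39.44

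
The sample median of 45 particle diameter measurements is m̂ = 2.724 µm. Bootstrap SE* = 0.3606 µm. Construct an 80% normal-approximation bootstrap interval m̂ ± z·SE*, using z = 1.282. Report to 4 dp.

Margin = 1.282 × 0.3606 = 0.46229
Interval: 2.724 ± 0.46229

(2.2617, 3.1863)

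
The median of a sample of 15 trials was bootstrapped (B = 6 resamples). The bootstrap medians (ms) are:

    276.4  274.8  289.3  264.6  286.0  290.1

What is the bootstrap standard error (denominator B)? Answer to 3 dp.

Bootstrap SE is the standard deviation of the 6 replicate medians.
Mean of replicates: (276.4 + 274.8 + 289.3 + 264.6 + 286.0 + 290.1) / 6 = 1681.2000 / 6 = 280.2000
Sum of squared deviations: (−3.8000)² + (−5.4000)² + (+9.1000)² + (−15.6000)² + (+5.8000)² + (+9.9000)² = 501.4200
Variance = 501.4200 / 6 = 83.5700
SE* = √83.5700

SE* = 9.142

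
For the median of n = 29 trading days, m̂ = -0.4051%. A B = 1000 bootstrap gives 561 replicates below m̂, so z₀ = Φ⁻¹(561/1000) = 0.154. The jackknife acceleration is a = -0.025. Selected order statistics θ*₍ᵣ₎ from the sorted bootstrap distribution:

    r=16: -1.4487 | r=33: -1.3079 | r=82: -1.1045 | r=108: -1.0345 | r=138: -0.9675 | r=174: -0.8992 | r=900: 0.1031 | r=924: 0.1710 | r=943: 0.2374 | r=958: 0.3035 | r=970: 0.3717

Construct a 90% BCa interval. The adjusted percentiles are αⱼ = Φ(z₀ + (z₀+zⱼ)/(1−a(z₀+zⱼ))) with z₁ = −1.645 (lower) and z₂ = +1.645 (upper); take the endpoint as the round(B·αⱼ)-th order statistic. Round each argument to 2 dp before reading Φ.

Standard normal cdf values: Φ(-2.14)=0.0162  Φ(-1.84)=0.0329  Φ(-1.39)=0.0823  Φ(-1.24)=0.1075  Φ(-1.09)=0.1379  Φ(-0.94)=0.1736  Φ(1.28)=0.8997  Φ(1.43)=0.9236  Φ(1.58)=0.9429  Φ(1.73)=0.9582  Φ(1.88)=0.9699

(-1.1045, 0.3717)

Lower: z₀ + z₁ = 0.154 + (-1.645) = -1.491; 1 − a(z₀+z₁) = 1 − (-0.025)(-1.491) = 0.9627; argument = 0.154 + (-1.491)/0.9627 = -1.3947 → -1.39.
α₁ = Φ(-1.39) = 0.0823; rank = round(1000 × 0.0823) = 82; θ*₍82₎ = -1.1045.
Upper: z₀ + z₂ = 1.799; 1 − a(z₀+z₂) = 1.0450; argument = 1.8756 → 1.88; α₂ = 0.9699; rank = 970; θ*₍970₎ = 0.3717.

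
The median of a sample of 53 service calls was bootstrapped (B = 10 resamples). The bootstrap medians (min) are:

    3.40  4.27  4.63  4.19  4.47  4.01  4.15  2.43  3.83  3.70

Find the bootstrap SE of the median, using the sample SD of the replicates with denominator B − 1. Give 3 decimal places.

Bootstrap SE is the standard deviation of the 10 replicate medians.
Mean of replicates: (3.40 + 4.27 + 4.63 + 4.19 + 4.47 + 4.01 + 4.15 + 2.43 + 3.83 + 3.70) / 10 = 39.0800 / 10 = 3.9080
Sum of squared deviations: (−0.5080)² + (+0.3620)² + (+0.7220)² + (+0.2820)² + (+0.5620)² + (+0.1020)² + (+0.2420)² + (−1.4780)² + (−0.0780)² + (−0.2080)² = 3.6086
Variance = 3.6086 / 9 = 0.4010
SE* = √0.4010

SE* = 0.633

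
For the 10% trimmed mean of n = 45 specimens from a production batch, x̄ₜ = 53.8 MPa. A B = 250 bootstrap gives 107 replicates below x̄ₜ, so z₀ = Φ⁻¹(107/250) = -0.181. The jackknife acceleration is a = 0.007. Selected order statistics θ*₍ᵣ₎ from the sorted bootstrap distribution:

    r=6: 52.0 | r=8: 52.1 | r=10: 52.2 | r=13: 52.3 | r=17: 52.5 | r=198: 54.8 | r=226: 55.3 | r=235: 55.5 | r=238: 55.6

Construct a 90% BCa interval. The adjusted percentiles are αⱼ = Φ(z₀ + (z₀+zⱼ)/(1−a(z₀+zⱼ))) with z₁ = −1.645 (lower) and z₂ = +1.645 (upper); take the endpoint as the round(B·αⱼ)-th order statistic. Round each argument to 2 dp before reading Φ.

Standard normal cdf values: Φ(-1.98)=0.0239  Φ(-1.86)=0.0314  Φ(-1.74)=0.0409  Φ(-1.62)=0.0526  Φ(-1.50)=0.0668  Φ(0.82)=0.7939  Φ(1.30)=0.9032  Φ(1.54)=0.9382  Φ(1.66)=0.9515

Lower: z₀ + z₁ = -0.181 + (-1.645) = -1.826; 1 − a(z₀+z₁) = 1 − (0.007)(-1.826) = 1.0128; argument = -0.181 + (-1.826)/1.0128 = -1.9840 → -1.98.
α₁ = Φ(-1.98) = 0.0239; rank = round(250 × 0.0239) = 6; θ*₍6₎ = 52.0.
Upper: z₀ + z₂ = 1.464; 1 − a(z₀+z₂) = 0.9898; argument = 1.2982 → 1.30; α₂ = 0.9032; rank = 226; θ*₍226₎ = 55.3.

(52.0, 55.3)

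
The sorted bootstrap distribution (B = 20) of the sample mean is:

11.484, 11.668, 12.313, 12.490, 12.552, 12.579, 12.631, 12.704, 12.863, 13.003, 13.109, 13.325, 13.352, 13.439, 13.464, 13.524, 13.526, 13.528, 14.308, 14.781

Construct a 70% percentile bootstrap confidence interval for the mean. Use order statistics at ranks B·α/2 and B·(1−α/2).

α = 0.30; lower rank = 20 × 0.150 = 3; upper rank = 20 × 0.850 = 17.
The 3rd smallest replicate is 12.313; the 17th is 13.526.

(12.313, 13.526)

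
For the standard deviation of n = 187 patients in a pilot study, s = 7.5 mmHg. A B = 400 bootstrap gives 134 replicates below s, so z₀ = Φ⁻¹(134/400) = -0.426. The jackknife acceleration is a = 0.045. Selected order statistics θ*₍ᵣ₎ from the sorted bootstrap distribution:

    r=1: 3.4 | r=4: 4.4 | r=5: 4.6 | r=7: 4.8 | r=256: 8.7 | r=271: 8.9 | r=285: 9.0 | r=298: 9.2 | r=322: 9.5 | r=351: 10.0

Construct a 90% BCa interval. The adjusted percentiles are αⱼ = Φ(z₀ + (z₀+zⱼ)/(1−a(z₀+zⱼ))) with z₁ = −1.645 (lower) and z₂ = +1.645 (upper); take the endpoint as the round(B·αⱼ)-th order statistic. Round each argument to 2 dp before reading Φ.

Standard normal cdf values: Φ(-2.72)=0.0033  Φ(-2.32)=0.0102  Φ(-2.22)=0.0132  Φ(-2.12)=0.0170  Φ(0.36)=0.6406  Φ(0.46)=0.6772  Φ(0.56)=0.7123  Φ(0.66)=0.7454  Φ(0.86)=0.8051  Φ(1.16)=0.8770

Lower: z₀ + z₁ = -0.426 + (-1.645) = -2.071; 1 − a(z₀+z₁) = 1 − (0.045)(-2.071) = 1.0932; argument = -0.426 + (-2.071)/1.0932 = -2.3204 → -2.32.
α₁ = Φ(-2.32) = 0.0102; rank = round(400 × 0.0102) = 4; θ*₍4₎ = 4.4.
Upper: z₀ + z₂ = 1.219; 1 − a(z₀+z₂) = 0.9451; argument = 0.8637 → 0.86; α₂ = 0.8051; rank = 322; θ*₍322₎ = 9.5.

(4.4, 9.5)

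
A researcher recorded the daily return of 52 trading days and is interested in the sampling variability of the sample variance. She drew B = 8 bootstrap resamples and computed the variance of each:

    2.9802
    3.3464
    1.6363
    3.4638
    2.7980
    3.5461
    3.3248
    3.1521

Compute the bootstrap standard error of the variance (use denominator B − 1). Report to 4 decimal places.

Bootstrap SE is the standard deviation of the 8 replicate variances.
Mean of replicates: (2.9802 + 3.3464 + 1.6363 + 3.4638 + 2.7980 + 3.5461 + 3.3248 + 3.1521) / 8 = 24.24770 / 8 = 3.03096
Sum of squared deviations: (−0.05076)² + (+0.31544)² + (−1.39466)² + (+0.43284)² + (−0.23296)² + (+0.51514)² + (+0.29384)² + (+0.12114)² = 2.65516
Variance = 2.65516 / 7 = 0.37931
SE* = √0.37931

SE* = 0.6159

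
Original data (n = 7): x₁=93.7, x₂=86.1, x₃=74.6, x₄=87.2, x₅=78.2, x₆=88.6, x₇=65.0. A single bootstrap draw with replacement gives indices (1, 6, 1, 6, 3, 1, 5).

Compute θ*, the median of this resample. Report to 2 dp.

Resample values: 93.7, 88.6, 93.7, 88.6, 74.6, 93.7, 78.2.
Sorted: 74.6, 78.2, 88.6, 88.6, 93.7, 93.7, 93.7
Median = middle value = 88.60

θ* = 88.60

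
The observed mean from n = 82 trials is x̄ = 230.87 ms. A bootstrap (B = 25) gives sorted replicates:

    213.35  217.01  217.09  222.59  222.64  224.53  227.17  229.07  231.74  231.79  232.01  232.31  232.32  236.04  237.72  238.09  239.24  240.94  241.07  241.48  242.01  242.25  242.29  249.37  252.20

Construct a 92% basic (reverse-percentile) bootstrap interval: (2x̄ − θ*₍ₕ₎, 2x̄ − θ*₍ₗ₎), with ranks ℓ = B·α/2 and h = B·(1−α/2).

(212.37, 248.39)

Percentile endpoints at ranks 1 and 24: θ*₍1₎ = 213.35, θ*₍24₎ = 249.37.
Basic interval reflects these around x̄:
  lower = 2 × 230.87 − 249.37 = 212.37
  upper = 2 × 230.87 − 213.35 = 248.39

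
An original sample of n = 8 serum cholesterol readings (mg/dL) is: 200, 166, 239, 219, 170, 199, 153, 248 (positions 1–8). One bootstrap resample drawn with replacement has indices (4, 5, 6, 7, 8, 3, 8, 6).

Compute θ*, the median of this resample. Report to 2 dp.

θ* = 209.00

Resample values: 219, 170, 199, 153, 248, 239, 248, 199.
Sorted: 153, 170, 199, 199, 219, 239, 248, 248
Median = average of the two middle values = 209.00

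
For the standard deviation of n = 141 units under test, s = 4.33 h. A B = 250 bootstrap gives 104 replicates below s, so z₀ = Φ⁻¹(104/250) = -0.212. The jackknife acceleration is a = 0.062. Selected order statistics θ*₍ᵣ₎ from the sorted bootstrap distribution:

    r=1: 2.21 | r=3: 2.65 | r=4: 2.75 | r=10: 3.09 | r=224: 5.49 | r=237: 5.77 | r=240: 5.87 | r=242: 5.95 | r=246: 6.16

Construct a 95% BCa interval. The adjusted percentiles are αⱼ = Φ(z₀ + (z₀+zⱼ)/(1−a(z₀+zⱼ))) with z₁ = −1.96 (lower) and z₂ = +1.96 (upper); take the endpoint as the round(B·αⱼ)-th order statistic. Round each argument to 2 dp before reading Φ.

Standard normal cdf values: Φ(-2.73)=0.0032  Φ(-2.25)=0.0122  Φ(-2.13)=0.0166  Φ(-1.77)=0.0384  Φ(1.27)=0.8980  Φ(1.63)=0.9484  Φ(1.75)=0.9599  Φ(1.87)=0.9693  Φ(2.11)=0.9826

(2.75, 5.87)

Lower: z₀ + z₁ = -0.212 + (-1.960) = -2.172; 1 − a(z₀+z₁) = 1 − (0.062)(-2.172) = 1.1347; argument = -0.212 + (-2.172)/1.1347 = -2.1262 → -2.13.
α₁ = Φ(-2.13) = 0.0166; rank = round(250 × 0.0166) = 4; θ*₍4₎ = 2.75.
Upper: z₀ + z₂ = 1.748; 1 − a(z₀+z₂) = 0.8916; argument = 1.7485 → 1.75; α₂ = 0.9599; rank = 240; θ*₍240₎ = 5.87.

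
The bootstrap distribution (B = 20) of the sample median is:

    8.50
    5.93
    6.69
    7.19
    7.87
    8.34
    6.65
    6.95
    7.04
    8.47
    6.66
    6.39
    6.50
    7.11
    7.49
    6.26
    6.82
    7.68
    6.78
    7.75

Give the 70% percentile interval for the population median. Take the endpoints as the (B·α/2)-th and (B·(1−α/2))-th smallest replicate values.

Sorted replicates: 5.93, 6.26, 6.39, 6.50, 6.65, 6.66, 6.69, 6.78, 6.82, 6.95, 7.04, 7.11, 7.19, 7.49, 7.68, 7.75, 7.87, 8.34, 8.47, 8.50
α = 0.30; lower rank = 20 × 0.150 = 3; upper rank = 20 × 0.850 = 17.
The 3rd smallest replicate is 6.39; the 17th is 7.87.

(6.39, 7.87)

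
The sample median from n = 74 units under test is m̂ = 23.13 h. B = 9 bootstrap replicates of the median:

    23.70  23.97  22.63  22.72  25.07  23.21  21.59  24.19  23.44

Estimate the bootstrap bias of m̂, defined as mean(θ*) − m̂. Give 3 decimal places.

mean(θ*) = (23.70 + 23.97 + 22.63 + 22.72 + 25.07 + 23.21 + 21.59 + 24.19 + 23.44) / 9 = 23.3911
bias = 23.3911 − 23.13

bias = +0.261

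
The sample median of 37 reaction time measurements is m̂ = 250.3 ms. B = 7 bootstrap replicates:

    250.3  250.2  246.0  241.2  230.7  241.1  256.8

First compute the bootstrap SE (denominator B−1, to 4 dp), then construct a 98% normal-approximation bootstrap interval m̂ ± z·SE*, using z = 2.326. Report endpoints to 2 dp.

Mean of replicates = 245.1857; sum of squared deviations = 429.2686; SE* = √(429.2686/6) = 8.4584
Margin = 2.326 × 8.4584 = 19.674
Interval: 250.3 ± 19.674

(230.63, 269.97)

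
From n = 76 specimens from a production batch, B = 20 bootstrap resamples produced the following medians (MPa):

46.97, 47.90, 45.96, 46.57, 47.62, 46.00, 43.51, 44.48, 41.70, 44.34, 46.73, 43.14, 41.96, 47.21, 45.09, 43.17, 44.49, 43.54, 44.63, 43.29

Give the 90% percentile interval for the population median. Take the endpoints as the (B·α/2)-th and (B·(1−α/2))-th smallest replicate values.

Sorted replicates: 41.70, 41.96, 43.14, 43.17, 43.29, 43.51, 43.54, 44.34, 44.48, 44.49, 44.63, 45.09, 45.96, 46.00, 46.57, 46.73, 46.97, 47.21, 47.62, 47.90
α = 0.10; lower rank = 20 × 0.050 = 1; upper rank = 20 × 0.950 = 19.
The 1st smallest replicate is 41.70; the 19th is 47.62.

(41.70, 47.62)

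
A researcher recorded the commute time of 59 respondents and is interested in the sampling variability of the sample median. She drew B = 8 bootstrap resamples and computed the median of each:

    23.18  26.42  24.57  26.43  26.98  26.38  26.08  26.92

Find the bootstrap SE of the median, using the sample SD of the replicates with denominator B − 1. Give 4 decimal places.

SE* = 1.3191

Bootstrap SE is the standard deviation of the 8 replicate medians.
Mean of replicates: (23.18 + 26.42 + 24.57 + 26.43 + 26.98 + 26.38 + 26.08 + 26.92) / 8 = 206.96000 / 8 = 25.87000
Sum of squared deviations: (−2.69000)² + (+0.55000)² + (−1.30000)² + (+0.56000)² + (+1.11000)² + (+0.51000)² + (+0.21000)² + (+1.05000)² = 12.18100
Variance = 12.18100 / 7 = 1.74014
SE* = √1.74014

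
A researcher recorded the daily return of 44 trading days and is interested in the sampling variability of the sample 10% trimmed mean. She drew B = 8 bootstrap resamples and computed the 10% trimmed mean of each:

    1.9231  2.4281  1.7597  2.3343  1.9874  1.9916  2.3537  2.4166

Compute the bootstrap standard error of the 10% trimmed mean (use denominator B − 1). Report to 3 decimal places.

SE* = 0.262

Bootstrap SE is the standard deviation of the 8 replicate 10% trimmed means.
Mean of replicates: (1.9231 + 2.4281 + 1.7597 + 2.3343 + 1.9874 + 1.9916 + 2.3537 + 2.4166) / 8 = 17.19450 / 8 = 2.14931
Sum of squared deviations: (−0.22621)² + (+0.27879)² + (−0.38961)² + (+0.18499)² + (−0.16191)² + (−0.15771)² + (+0.20439)² + (+0.26729)² = 0.47922
Variance = 0.47922 / 7 = 0.06846
SE* = √0.06846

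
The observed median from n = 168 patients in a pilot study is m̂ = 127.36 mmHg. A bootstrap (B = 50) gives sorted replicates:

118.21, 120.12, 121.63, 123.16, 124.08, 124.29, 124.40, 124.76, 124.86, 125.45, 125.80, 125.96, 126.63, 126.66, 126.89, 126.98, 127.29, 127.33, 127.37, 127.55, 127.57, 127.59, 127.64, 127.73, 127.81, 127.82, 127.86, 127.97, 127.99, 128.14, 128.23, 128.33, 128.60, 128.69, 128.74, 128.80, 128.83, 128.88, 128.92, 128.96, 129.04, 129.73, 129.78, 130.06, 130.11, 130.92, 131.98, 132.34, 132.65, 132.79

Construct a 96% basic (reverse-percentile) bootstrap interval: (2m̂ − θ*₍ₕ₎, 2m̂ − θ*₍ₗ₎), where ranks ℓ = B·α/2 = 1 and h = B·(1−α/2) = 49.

Percentile endpoints at ranks 1 and 49: θ*₍1₎ = 118.21, θ*₍49₎ = 132.65.
Basic interval reflects these around m̂:
  lower = 2 × 127.36 − 132.65 = 122.07
  upper = 2 × 127.36 − 118.21 = 136.51

(122.07, 136.51)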